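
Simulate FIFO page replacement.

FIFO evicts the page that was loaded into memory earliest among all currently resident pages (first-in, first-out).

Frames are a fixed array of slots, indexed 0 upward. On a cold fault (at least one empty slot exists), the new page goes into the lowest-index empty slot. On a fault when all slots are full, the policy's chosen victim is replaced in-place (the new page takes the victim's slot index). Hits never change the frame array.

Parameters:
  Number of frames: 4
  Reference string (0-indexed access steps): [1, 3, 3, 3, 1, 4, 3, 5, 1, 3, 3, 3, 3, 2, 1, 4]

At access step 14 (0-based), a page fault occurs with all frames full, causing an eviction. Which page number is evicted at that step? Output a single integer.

Answer: 3

Derivation:
Step 0: ref 1 -> FAULT, frames=[1,-,-,-]
Step 1: ref 3 -> FAULT, frames=[1,3,-,-]
Step 2: ref 3 -> HIT, frames=[1,3,-,-]
Step 3: ref 3 -> HIT, frames=[1,3,-,-]
Step 4: ref 1 -> HIT, frames=[1,3,-,-]
Step 5: ref 4 -> FAULT, frames=[1,3,4,-]
Step 6: ref 3 -> HIT, frames=[1,3,4,-]
Step 7: ref 5 -> FAULT, frames=[1,3,4,5]
Step 8: ref 1 -> HIT, frames=[1,3,4,5]
Step 9: ref 3 -> HIT, frames=[1,3,4,5]
Step 10: ref 3 -> HIT, frames=[1,3,4,5]
Step 11: ref 3 -> HIT, frames=[1,3,4,5]
Step 12: ref 3 -> HIT, frames=[1,3,4,5]
Step 13: ref 2 -> FAULT, evict 1, frames=[2,3,4,5]
Step 14: ref 1 -> FAULT, evict 3, frames=[2,1,4,5]
At step 14: evicted page 3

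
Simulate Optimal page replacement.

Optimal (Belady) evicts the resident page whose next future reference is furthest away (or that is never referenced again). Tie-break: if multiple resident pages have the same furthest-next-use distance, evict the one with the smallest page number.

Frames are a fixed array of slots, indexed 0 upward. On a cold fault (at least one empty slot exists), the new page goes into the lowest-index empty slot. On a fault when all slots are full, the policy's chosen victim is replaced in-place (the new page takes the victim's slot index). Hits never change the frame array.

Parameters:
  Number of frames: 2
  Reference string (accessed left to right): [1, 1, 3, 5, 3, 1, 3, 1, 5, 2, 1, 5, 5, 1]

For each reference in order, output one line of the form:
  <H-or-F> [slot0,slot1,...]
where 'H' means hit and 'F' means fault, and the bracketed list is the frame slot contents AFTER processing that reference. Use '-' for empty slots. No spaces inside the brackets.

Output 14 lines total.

F [1,-]
H [1,-]
F [1,3]
F [5,3]
H [5,3]
F [1,3]
H [1,3]
H [1,3]
F [1,5]
F [1,2]
H [1,2]
F [1,5]
H [1,5]
H [1,5]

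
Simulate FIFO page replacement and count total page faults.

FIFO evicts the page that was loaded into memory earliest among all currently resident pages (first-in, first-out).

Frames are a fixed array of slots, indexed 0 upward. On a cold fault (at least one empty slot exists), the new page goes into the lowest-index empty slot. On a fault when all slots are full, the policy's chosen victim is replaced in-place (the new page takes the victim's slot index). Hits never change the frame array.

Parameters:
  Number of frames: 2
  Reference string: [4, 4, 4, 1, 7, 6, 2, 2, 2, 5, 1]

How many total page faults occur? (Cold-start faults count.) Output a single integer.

Answer: 7

Derivation:
Step 0: ref 4 → FAULT, frames=[4,-]
Step 1: ref 4 → HIT, frames=[4,-]
Step 2: ref 4 → HIT, frames=[4,-]
Step 3: ref 1 → FAULT, frames=[4,1]
Step 4: ref 7 → FAULT (evict 4), frames=[7,1]
Step 5: ref 6 → FAULT (evict 1), frames=[7,6]
Step 6: ref 2 → FAULT (evict 7), frames=[2,6]
Step 7: ref 2 → HIT, frames=[2,6]
Step 8: ref 2 → HIT, frames=[2,6]
Step 9: ref 5 → FAULT (evict 6), frames=[2,5]
Step 10: ref 1 → FAULT (evict 2), frames=[1,5]
Total faults: 7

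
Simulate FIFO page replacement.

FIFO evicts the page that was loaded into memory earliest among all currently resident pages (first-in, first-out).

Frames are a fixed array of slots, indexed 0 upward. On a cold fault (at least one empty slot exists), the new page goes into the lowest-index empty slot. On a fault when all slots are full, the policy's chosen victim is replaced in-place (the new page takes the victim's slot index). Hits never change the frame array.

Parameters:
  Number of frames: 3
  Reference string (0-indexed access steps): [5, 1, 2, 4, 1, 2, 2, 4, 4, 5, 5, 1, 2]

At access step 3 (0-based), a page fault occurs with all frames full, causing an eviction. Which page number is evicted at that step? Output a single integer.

Answer: 5

Derivation:
Step 0: ref 5 -> FAULT, frames=[5,-,-]
Step 1: ref 1 -> FAULT, frames=[5,1,-]
Step 2: ref 2 -> FAULT, frames=[5,1,2]
Step 3: ref 4 -> FAULT, evict 5, frames=[4,1,2]
At step 3: evicted page 5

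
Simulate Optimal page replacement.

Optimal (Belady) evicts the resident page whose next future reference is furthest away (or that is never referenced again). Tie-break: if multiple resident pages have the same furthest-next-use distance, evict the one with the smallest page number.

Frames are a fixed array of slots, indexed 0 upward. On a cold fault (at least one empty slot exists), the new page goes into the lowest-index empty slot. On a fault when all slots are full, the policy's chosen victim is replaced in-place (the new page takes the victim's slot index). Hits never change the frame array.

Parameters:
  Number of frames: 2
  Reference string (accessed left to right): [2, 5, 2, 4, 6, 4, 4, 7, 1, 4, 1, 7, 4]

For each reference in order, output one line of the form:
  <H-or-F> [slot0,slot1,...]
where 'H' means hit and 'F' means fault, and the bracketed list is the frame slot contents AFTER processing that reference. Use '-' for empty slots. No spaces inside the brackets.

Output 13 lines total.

F [2,-]
F [2,5]
H [2,5]
F [4,5]
F [4,6]
H [4,6]
H [4,6]
F [4,7]
F [4,1]
H [4,1]
H [4,1]
F [4,7]
H [4,7]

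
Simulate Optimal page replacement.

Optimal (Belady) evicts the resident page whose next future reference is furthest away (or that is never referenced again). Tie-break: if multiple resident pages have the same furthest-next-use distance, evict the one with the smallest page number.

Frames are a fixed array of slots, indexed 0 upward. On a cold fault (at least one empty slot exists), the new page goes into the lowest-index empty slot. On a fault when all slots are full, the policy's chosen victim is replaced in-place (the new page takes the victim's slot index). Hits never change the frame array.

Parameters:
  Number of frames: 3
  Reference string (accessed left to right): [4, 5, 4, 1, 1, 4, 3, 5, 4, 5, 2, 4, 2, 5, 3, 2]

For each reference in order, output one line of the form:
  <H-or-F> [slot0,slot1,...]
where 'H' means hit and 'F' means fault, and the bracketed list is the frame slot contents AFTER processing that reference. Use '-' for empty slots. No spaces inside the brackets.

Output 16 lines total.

F [4,-,-]
F [4,5,-]
H [4,5,-]
F [4,5,1]
H [4,5,1]
H [4,5,1]
F [4,5,3]
H [4,5,3]
H [4,5,3]
H [4,5,3]
F [4,5,2]
H [4,5,2]
H [4,5,2]
H [4,5,2]
F [3,5,2]
H [3,5,2]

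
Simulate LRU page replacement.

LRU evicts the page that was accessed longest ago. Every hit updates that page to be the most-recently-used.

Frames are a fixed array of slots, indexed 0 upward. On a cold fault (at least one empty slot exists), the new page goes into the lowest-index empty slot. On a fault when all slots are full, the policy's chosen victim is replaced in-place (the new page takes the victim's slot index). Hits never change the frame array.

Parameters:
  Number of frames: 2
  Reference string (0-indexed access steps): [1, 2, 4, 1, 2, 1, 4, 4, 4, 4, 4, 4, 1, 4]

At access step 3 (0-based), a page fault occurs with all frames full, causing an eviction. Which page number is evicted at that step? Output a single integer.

Answer: 2

Derivation:
Step 0: ref 1 -> FAULT, frames=[1,-]
Step 1: ref 2 -> FAULT, frames=[1,2]
Step 2: ref 4 -> FAULT, evict 1, frames=[4,2]
Step 3: ref 1 -> FAULT, evict 2, frames=[4,1]
At step 3: evicted page 2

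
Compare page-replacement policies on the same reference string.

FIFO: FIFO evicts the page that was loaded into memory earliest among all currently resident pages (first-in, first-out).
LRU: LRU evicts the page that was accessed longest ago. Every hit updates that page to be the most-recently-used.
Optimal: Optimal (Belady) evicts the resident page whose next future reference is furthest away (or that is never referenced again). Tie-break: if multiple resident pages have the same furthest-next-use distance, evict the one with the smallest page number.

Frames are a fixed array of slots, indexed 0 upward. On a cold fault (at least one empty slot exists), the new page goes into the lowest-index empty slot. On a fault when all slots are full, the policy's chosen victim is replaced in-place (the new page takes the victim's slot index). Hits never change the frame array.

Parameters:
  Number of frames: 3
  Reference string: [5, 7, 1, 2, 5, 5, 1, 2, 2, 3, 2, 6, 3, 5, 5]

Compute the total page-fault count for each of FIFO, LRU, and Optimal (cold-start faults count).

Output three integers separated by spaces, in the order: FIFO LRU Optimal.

--- FIFO ---
  step 0: ref 5 -> FAULT, frames=[5,-,-] (faults so far: 1)
  step 1: ref 7 -> FAULT, frames=[5,7,-] (faults so far: 2)
  step 2: ref 1 -> FAULT, frames=[5,7,1] (faults so far: 3)
  step 3: ref 2 -> FAULT, evict 5, frames=[2,7,1] (faults so far: 4)
  step 4: ref 5 -> FAULT, evict 7, frames=[2,5,1] (faults so far: 5)
  step 5: ref 5 -> HIT, frames=[2,5,1] (faults so far: 5)
  step 6: ref 1 -> HIT, frames=[2,5,1] (faults so far: 5)
  step 7: ref 2 -> HIT, frames=[2,5,1] (faults so far: 5)
  step 8: ref 2 -> HIT, frames=[2,5,1] (faults so far: 5)
  step 9: ref 3 -> FAULT, evict 1, frames=[2,5,3] (faults so far: 6)
  step 10: ref 2 -> HIT, frames=[2,5,3] (faults so far: 6)
  step 11: ref 6 -> FAULT, evict 2, frames=[6,5,3] (faults so far: 7)
  step 12: ref 3 -> HIT, frames=[6,5,3] (faults so far: 7)
  step 13: ref 5 -> HIT, frames=[6,5,3] (faults so far: 7)
  step 14: ref 5 -> HIT, frames=[6,5,3] (faults so far: 7)
  FIFO total faults: 7
--- LRU ---
  step 0: ref 5 -> FAULT, frames=[5,-,-] (faults so far: 1)
  step 1: ref 7 -> FAULT, frames=[5,7,-] (faults so far: 2)
  step 2: ref 1 -> FAULT, frames=[5,7,1] (faults so far: 3)
  step 3: ref 2 -> FAULT, evict 5, frames=[2,7,1] (faults so far: 4)
  step 4: ref 5 -> FAULT, evict 7, frames=[2,5,1] (faults so far: 5)
  step 5: ref 5 -> HIT, frames=[2,5,1] (faults so far: 5)
  step 6: ref 1 -> HIT, frames=[2,5,1] (faults so far: 5)
  step 7: ref 2 -> HIT, frames=[2,5,1] (faults so far: 5)
  step 8: ref 2 -> HIT, frames=[2,5,1] (faults so far: 5)
  step 9: ref 3 -> FAULT, evict 5, frames=[2,3,1] (faults so far: 6)
  step 10: ref 2 -> HIT, frames=[2,3,1] (faults so far: 6)
  step 11: ref 6 -> FAULT, evict 1, frames=[2,3,6] (faults so far: 7)
  step 12: ref 3 -> HIT, frames=[2,3,6] (faults so far: 7)
  step 13: ref 5 -> FAULT, evict 2, frames=[5,3,6] (faults so far: 8)
  step 14: ref 5 -> HIT, frames=[5,3,6] (faults so far: 8)
  LRU total faults: 8
--- Optimal ---
  step 0: ref 5 -> FAULT, frames=[5,-,-] (faults so far: 1)
  step 1: ref 7 -> FAULT, frames=[5,7,-] (faults so far: 2)
  step 2: ref 1 -> FAULT, frames=[5,7,1] (faults so far: 3)
  step 3: ref 2 -> FAULT, evict 7, frames=[5,2,1] (faults so far: 4)
  step 4: ref 5 -> HIT, frames=[5,2,1] (faults so far: 4)
  step 5: ref 5 -> HIT, frames=[5,2,1] (faults so far: 4)
  step 6: ref 1 -> HIT, frames=[5,2,1] (faults so far: 4)
  step 7: ref 2 -> HIT, frames=[5,2,1] (faults so far: 4)
  step 8: ref 2 -> HIT, frames=[5,2,1] (faults so far: 4)
  step 9: ref 3 -> FAULT, evict 1, frames=[5,2,3] (faults so far: 5)
  step 10: ref 2 -> HIT, frames=[5,2,3] (faults so far: 5)
  step 11: ref 6 -> FAULT, evict 2, frames=[5,6,3] (faults so far: 6)
  step 12: ref 3 -> HIT, frames=[5,6,3] (faults so far: 6)
  step 13: ref 5 -> HIT, frames=[5,6,3] (faults so far: 6)
  step 14: ref 5 -> HIT, frames=[5,6,3] (faults so far: 6)
  Optimal total faults: 6

Answer: 7 8 6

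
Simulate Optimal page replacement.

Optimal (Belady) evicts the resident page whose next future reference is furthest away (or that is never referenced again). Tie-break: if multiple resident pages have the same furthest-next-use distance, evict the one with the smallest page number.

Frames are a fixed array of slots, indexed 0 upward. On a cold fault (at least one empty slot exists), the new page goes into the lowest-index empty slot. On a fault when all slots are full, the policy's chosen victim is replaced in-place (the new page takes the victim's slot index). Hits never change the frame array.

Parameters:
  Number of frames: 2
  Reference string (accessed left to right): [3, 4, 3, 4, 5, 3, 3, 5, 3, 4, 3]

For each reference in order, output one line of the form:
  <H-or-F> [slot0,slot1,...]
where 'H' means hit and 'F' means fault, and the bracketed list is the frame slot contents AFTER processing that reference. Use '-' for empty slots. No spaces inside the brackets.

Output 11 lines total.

F [3,-]
F [3,4]
H [3,4]
H [3,4]
F [3,5]
H [3,5]
H [3,5]
H [3,5]
H [3,5]
F [3,4]
H [3,4]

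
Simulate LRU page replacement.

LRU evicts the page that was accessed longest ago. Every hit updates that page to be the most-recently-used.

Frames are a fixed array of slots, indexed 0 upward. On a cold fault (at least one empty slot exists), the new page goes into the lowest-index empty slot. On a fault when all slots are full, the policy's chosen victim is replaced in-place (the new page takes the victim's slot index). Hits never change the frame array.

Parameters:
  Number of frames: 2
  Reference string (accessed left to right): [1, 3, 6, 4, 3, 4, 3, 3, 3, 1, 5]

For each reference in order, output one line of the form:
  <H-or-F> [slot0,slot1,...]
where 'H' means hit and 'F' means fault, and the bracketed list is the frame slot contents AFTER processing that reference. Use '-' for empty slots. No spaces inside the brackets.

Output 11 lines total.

F [1,-]
F [1,3]
F [6,3]
F [6,4]
F [3,4]
H [3,4]
H [3,4]
H [3,4]
H [3,4]
F [3,1]
F [5,1]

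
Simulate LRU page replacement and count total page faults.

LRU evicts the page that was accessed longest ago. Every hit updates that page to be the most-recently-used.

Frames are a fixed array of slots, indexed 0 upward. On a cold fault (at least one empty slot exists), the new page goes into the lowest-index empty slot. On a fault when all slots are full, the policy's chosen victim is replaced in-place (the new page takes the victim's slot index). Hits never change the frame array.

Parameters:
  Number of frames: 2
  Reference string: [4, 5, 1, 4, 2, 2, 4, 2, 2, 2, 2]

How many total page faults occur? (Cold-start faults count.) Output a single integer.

Answer: 5

Derivation:
Step 0: ref 4 → FAULT, frames=[4,-]
Step 1: ref 5 → FAULT, frames=[4,5]
Step 2: ref 1 → FAULT (evict 4), frames=[1,5]
Step 3: ref 4 → FAULT (evict 5), frames=[1,4]
Step 4: ref 2 → FAULT (evict 1), frames=[2,4]
Step 5: ref 2 → HIT, frames=[2,4]
Step 6: ref 4 → HIT, frames=[2,4]
Step 7: ref 2 → HIT, frames=[2,4]
Step 8: ref 2 → HIT, frames=[2,4]
Step 9: ref 2 → HIT, frames=[2,4]
Step 10: ref 2 → HIT, frames=[2,4]
Total faults: 5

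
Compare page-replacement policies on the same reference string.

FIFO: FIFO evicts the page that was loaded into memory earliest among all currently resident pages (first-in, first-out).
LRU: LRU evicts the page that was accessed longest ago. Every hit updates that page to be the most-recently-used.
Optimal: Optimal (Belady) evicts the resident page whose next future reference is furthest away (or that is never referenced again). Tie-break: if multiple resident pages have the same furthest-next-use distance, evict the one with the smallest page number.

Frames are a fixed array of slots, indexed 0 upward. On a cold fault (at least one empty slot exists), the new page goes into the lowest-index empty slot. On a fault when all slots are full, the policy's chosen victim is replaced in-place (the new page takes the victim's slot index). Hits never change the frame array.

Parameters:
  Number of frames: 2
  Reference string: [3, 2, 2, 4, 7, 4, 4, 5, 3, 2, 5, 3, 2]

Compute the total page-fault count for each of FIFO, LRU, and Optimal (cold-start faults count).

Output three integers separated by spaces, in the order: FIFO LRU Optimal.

Answer: 10 10 8

Derivation:
--- FIFO ---
  step 0: ref 3 -> FAULT, frames=[3,-] (faults so far: 1)
  step 1: ref 2 -> FAULT, frames=[3,2] (faults so far: 2)
  step 2: ref 2 -> HIT, frames=[3,2] (faults so far: 2)
  step 3: ref 4 -> FAULT, evict 3, frames=[4,2] (faults so far: 3)
  step 4: ref 7 -> FAULT, evict 2, frames=[4,7] (faults so far: 4)
  step 5: ref 4 -> HIT, frames=[4,7] (faults so far: 4)
  step 6: ref 4 -> HIT, frames=[4,7] (faults so far: 4)
  step 7: ref 5 -> FAULT, evict 4, frames=[5,7] (faults so far: 5)
  step 8: ref 3 -> FAULT, evict 7, frames=[5,3] (faults so far: 6)
  step 9: ref 2 -> FAULT, evict 5, frames=[2,3] (faults so far: 7)
  step 10: ref 5 -> FAULT, evict 3, frames=[2,5] (faults so far: 8)
  step 11: ref 3 -> FAULT, evict 2, frames=[3,5] (faults so far: 9)
  step 12: ref 2 -> FAULT, evict 5, frames=[3,2] (faults so far: 10)
  FIFO total faults: 10
--- LRU ---
  step 0: ref 3 -> FAULT, frames=[3,-] (faults so far: 1)
  step 1: ref 2 -> FAULT, frames=[3,2] (faults so far: 2)
  step 2: ref 2 -> HIT, frames=[3,2] (faults so far: 2)
  step 3: ref 4 -> FAULT, evict 3, frames=[4,2] (faults so far: 3)
  step 4: ref 7 -> FAULT, evict 2, frames=[4,7] (faults so far: 4)
  step 5: ref 4 -> HIT, frames=[4,7] (faults so far: 4)
  step 6: ref 4 -> HIT, frames=[4,7] (faults so far: 4)
  step 7: ref 5 -> FAULT, evict 7, frames=[4,5] (faults so far: 5)
  step 8: ref 3 -> FAULT, evict 4, frames=[3,5] (faults so far: 6)
  step 9: ref 2 -> FAULT, evict 5, frames=[3,2] (faults so far: 7)
  step 10: ref 5 -> FAULT, evict 3, frames=[5,2] (faults so far: 8)
  step 11: ref 3 -> FAULT, evict 2, frames=[5,3] (faults so far: 9)
  step 12: ref 2 -> FAULT, evict 5, frames=[2,3] (faults so far: 10)
  LRU total faults: 10
--- Optimal ---
  step 0: ref 3 -> FAULT, frames=[3,-] (faults so far: 1)
  step 1: ref 2 -> FAULT, frames=[3,2] (faults so far: 2)
  step 2: ref 2 -> HIT, frames=[3,2] (faults so far: 2)
  step 3: ref 4 -> FAULT, evict 2, frames=[3,4] (faults so far: 3)
  step 4: ref 7 -> FAULT, evict 3, frames=[7,4] (faults so far: 4)
  step 5: ref 4 -> HIT, frames=[7,4] (faults so far: 4)
  step 6: ref 4 -> HIT, frames=[7,4] (faults so far: 4)
  step 7: ref 5 -> FAULT, evict 4, frames=[7,5] (faults so far: 5)
  step 8: ref 3 -> FAULT, evict 7, frames=[3,5] (faults so far: 6)
  step 9: ref 2 -> FAULT, evict 3, frames=[2,5] (faults so far: 7)
  step 10: ref 5 -> HIT, frames=[2,5] (faults so far: 7)
  step 11: ref 3 -> FAULT, evict 5, frames=[2,3] (faults so far: 8)
  step 12: ref 2 -> HIT, frames=[2,3] (faults so far: 8)
  Optimal total faults: 8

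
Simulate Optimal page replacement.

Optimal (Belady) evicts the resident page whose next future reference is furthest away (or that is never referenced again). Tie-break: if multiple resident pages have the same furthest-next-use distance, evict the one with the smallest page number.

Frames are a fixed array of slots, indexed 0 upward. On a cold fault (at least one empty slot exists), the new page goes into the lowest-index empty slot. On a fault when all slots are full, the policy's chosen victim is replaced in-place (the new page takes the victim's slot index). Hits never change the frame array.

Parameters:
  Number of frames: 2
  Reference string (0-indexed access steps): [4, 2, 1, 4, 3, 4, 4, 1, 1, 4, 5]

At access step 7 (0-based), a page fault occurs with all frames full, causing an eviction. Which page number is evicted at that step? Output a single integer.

Answer: 3

Derivation:
Step 0: ref 4 -> FAULT, frames=[4,-]
Step 1: ref 2 -> FAULT, frames=[4,2]
Step 2: ref 1 -> FAULT, evict 2, frames=[4,1]
Step 3: ref 4 -> HIT, frames=[4,1]
Step 4: ref 3 -> FAULT, evict 1, frames=[4,3]
Step 5: ref 4 -> HIT, frames=[4,3]
Step 6: ref 4 -> HIT, frames=[4,3]
Step 7: ref 1 -> FAULT, evict 3, frames=[4,1]
At step 7: evicted page 3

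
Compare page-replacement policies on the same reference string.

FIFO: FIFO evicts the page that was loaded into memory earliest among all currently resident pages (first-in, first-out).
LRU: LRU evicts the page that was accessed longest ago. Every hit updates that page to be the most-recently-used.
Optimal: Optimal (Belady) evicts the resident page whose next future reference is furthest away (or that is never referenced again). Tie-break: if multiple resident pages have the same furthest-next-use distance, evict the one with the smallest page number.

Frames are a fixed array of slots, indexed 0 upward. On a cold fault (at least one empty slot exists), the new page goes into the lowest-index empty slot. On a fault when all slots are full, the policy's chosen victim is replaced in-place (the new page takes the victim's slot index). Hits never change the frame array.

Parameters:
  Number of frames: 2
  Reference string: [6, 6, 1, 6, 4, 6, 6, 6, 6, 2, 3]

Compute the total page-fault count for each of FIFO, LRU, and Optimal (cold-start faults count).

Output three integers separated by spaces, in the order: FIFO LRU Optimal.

Answer: 6 5 5

Derivation:
--- FIFO ---
  step 0: ref 6 -> FAULT, frames=[6,-] (faults so far: 1)
  step 1: ref 6 -> HIT, frames=[6,-] (faults so far: 1)
  step 2: ref 1 -> FAULT, frames=[6,1] (faults so far: 2)
  step 3: ref 6 -> HIT, frames=[6,1] (faults so far: 2)
  step 4: ref 4 -> FAULT, evict 6, frames=[4,1] (faults so far: 3)
  step 5: ref 6 -> FAULT, evict 1, frames=[4,6] (faults so far: 4)
  step 6: ref 6 -> HIT, frames=[4,6] (faults so far: 4)
  step 7: ref 6 -> HIT, frames=[4,6] (faults so far: 4)
  step 8: ref 6 -> HIT, frames=[4,6] (faults so far: 4)
  step 9: ref 2 -> FAULT, evict 4, frames=[2,6] (faults so far: 5)
  step 10: ref 3 -> FAULT, evict 6, frames=[2,3] (faults so far: 6)
  FIFO total faults: 6
--- LRU ---
  step 0: ref 6 -> FAULT, frames=[6,-] (faults so far: 1)
  step 1: ref 6 -> HIT, frames=[6,-] (faults so far: 1)
  step 2: ref 1 -> FAULT, frames=[6,1] (faults so far: 2)
  step 3: ref 6 -> HIT, frames=[6,1] (faults so far: 2)
  step 4: ref 4 -> FAULT, evict 1, frames=[6,4] (faults so far: 3)
  step 5: ref 6 -> HIT, frames=[6,4] (faults so far: 3)
  step 6: ref 6 -> HIT, frames=[6,4] (faults so far: 3)
  step 7: ref 6 -> HIT, frames=[6,4] (faults so far: 3)
  step 8: ref 6 -> HIT, frames=[6,4] (faults so far: 3)
  step 9: ref 2 -> FAULT, evict 4, frames=[6,2] (faults so far: 4)
  step 10: ref 3 -> FAULT, evict 6, frames=[3,2] (faults so far: 5)
  LRU total faults: 5
--- Optimal ---
  step 0: ref 6 -> FAULT, frames=[6,-] (faults so far: 1)
  step 1: ref 6 -> HIT, frames=[6,-] (faults so far: 1)
  step 2: ref 1 -> FAULT, frames=[6,1] (faults so far: 2)
  step 3: ref 6 -> HIT, frames=[6,1] (faults so far: 2)
  step 4: ref 4 -> FAULT, evict 1, frames=[6,4] (faults so far: 3)
  step 5: ref 6 -> HIT, frames=[6,4] (faults so far: 3)
  step 6: ref 6 -> HIT, frames=[6,4] (faults so far: 3)
  step 7: ref 6 -> HIT, frames=[6,4] (faults so far: 3)
  step 8: ref 6 -> HIT, frames=[6,4] (faults so far: 3)
  step 9: ref 2 -> FAULT, evict 4, frames=[6,2] (faults so far: 4)
  step 10: ref 3 -> FAULT, evict 2, frames=[6,3] (faults so far: 5)
  Optimal total faults: 5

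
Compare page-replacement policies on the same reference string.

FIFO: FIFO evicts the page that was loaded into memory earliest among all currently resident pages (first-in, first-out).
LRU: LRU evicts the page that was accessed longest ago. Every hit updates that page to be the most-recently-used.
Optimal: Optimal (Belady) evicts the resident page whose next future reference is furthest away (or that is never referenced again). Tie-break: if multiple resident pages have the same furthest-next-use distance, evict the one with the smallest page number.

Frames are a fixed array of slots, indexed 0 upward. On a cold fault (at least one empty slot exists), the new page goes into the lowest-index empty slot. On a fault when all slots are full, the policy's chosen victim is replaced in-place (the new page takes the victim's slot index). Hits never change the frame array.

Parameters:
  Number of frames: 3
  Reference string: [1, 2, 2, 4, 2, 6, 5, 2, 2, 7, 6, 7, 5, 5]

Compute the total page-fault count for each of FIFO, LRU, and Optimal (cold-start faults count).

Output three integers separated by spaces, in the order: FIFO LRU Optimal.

--- FIFO ---
  step 0: ref 1 -> FAULT, frames=[1,-,-] (faults so far: 1)
  step 1: ref 2 -> FAULT, frames=[1,2,-] (faults so far: 2)
  step 2: ref 2 -> HIT, frames=[1,2,-] (faults so far: 2)
  step 3: ref 4 -> FAULT, frames=[1,2,4] (faults so far: 3)
  step 4: ref 2 -> HIT, frames=[1,2,4] (faults so far: 3)
  step 5: ref 6 -> FAULT, evict 1, frames=[6,2,4] (faults so far: 4)
  step 6: ref 5 -> FAULT, evict 2, frames=[6,5,4] (faults so far: 5)
  step 7: ref 2 -> FAULT, evict 4, frames=[6,5,2] (faults so far: 6)
  step 8: ref 2 -> HIT, frames=[6,5,2] (faults so far: 6)
  step 9: ref 7 -> FAULT, evict 6, frames=[7,5,2] (faults so far: 7)
  step 10: ref 6 -> FAULT, evict 5, frames=[7,6,2] (faults so far: 8)
  step 11: ref 7 -> HIT, frames=[7,6,2] (faults so far: 8)
  step 12: ref 5 -> FAULT, evict 2, frames=[7,6,5] (faults so far: 9)
  step 13: ref 5 -> HIT, frames=[7,6,5] (faults so far: 9)
  FIFO total faults: 9
--- LRU ---
  step 0: ref 1 -> FAULT, frames=[1,-,-] (faults so far: 1)
  step 1: ref 2 -> FAULT, frames=[1,2,-] (faults so far: 2)
  step 2: ref 2 -> HIT, frames=[1,2,-] (faults so far: 2)
  step 3: ref 4 -> FAULT, frames=[1,2,4] (faults so far: 3)
  step 4: ref 2 -> HIT, frames=[1,2,4] (faults so far: 3)
  step 5: ref 6 -> FAULT, evict 1, frames=[6,2,4] (faults so far: 4)
  step 6: ref 5 -> FAULT, evict 4, frames=[6,2,5] (faults so far: 5)
  step 7: ref 2 -> HIT, frames=[6,2,5] (faults so far: 5)
  step 8: ref 2 -> HIT, frames=[6,2,5] (faults so far: 5)
  step 9: ref 7 -> FAULT, evict 6, frames=[7,2,5] (faults so far: 6)
  step 10: ref 6 -> FAULT, evict 5, frames=[7,2,6] (faults so far: 7)
  step 11: ref 7 -> HIT, frames=[7,2,6] (faults so far: 7)
  step 12: ref 5 -> FAULT, evict 2, frames=[7,5,6] (faults so far: 8)
  step 13: ref 5 -> HIT, frames=[7,5,6] (faults so far: 8)
  LRU total faults: 8
--- Optimal ---
  step 0: ref 1 -> FAULT, frames=[1,-,-] (faults so far: 1)
  step 1: ref 2 -> FAULT, frames=[1,2,-] (faults so far: 2)
  step 2: ref 2 -> HIT, frames=[1,2,-] (faults so far: 2)
  step 3: ref 4 -> FAULT, frames=[1,2,4] (faults so far: 3)
  step 4: ref 2 -> HIT, frames=[1,2,4] (faults so far: 3)
  step 5: ref 6 -> FAULT, evict 1, frames=[6,2,4] (faults so far: 4)
  step 6: ref 5 -> FAULT, evict 4, frames=[6,2,5] (faults so far: 5)
  step 7: ref 2 -> HIT, frames=[6,2,5] (faults so far: 5)
  step 8: ref 2 -> HIT, frames=[6,2,5] (faults so far: 5)
  step 9: ref 7 -> FAULT, evict 2, frames=[6,7,5] (faults so far: 6)
  step 10: ref 6 -> HIT, frames=[6,7,5] (faults so far: 6)
  step 11: ref 7 -> HIT, frames=[6,7,5] (faults so far: 6)
  step 12: ref 5 -> HIT, frames=[6,7,5] (faults so far: 6)
  step 13: ref 5 -> HIT, frames=[6,7,5] (faults so far: 6)
  Optimal total faults: 6

Answer: 9 8 6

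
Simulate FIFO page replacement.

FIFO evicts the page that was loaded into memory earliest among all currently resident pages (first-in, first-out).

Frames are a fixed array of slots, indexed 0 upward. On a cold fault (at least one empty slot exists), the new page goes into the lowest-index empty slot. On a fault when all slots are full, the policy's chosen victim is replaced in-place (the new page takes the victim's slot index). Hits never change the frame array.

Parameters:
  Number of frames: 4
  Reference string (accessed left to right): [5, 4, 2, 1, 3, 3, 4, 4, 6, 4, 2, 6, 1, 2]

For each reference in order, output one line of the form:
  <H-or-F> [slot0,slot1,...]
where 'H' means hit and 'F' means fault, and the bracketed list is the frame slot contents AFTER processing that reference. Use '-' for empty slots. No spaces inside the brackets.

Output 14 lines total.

F [5,-,-,-]
F [5,4,-,-]
F [5,4,2,-]
F [5,4,2,1]
F [3,4,2,1]
H [3,4,2,1]
H [3,4,2,1]
H [3,4,2,1]
F [3,6,2,1]
F [3,6,4,1]
F [3,6,4,2]
H [3,6,4,2]
F [1,6,4,2]
H [1,6,4,2]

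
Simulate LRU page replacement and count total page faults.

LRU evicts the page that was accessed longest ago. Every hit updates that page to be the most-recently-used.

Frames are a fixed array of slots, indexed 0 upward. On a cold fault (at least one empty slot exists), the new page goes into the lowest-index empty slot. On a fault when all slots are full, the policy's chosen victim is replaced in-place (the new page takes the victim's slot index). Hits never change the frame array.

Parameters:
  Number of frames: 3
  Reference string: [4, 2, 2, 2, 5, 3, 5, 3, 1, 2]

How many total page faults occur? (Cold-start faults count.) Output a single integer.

Step 0: ref 4 → FAULT, frames=[4,-,-]
Step 1: ref 2 → FAULT, frames=[4,2,-]
Step 2: ref 2 → HIT, frames=[4,2,-]
Step 3: ref 2 → HIT, frames=[4,2,-]
Step 4: ref 5 → FAULT, frames=[4,2,5]
Step 5: ref 3 → FAULT (evict 4), frames=[3,2,5]
Step 6: ref 5 → HIT, frames=[3,2,5]
Step 7: ref 3 → HIT, frames=[3,2,5]
Step 8: ref 1 → FAULT (evict 2), frames=[3,1,5]
Step 9: ref 2 → FAULT (evict 5), frames=[3,1,2]
Total faults: 6

Answer: 6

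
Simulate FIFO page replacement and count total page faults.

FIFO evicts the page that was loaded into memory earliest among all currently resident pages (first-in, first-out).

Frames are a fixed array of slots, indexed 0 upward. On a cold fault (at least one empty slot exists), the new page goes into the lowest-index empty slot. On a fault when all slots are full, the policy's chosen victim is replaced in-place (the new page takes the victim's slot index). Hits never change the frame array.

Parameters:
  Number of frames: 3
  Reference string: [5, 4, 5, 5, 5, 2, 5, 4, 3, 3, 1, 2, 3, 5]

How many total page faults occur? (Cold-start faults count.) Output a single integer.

Step 0: ref 5 → FAULT, frames=[5,-,-]
Step 1: ref 4 → FAULT, frames=[5,4,-]
Step 2: ref 5 → HIT, frames=[5,4,-]
Step 3: ref 5 → HIT, frames=[5,4,-]
Step 4: ref 5 → HIT, frames=[5,4,-]
Step 5: ref 2 → FAULT, frames=[5,4,2]
Step 6: ref 5 → HIT, frames=[5,4,2]
Step 7: ref 4 → HIT, frames=[5,4,2]
Step 8: ref 3 → FAULT (evict 5), frames=[3,4,2]
Step 9: ref 3 → HIT, frames=[3,4,2]
Step 10: ref 1 → FAULT (evict 4), frames=[3,1,2]
Step 11: ref 2 → HIT, frames=[3,1,2]
Step 12: ref 3 → HIT, frames=[3,1,2]
Step 13: ref 5 → FAULT (evict 2), frames=[3,1,5]
Total faults: 6

Answer: 6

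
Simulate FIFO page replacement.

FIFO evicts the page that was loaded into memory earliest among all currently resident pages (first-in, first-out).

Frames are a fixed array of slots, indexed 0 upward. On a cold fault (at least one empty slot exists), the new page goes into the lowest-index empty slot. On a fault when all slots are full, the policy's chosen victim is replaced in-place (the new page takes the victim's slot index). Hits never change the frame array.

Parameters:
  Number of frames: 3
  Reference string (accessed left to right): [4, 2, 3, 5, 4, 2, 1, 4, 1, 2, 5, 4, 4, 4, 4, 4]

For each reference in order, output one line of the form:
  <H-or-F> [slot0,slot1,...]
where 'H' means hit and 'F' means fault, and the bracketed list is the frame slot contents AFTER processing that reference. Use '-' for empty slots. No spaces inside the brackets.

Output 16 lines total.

F [4,-,-]
F [4,2,-]
F [4,2,3]
F [5,2,3]
F [5,4,3]
F [5,4,2]
F [1,4,2]
H [1,4,2]
H [1,4,2]
H [1,4,2]
F [1,5,2]
F [1,5,4]
H [1,5,4]
H [1,5,4]
H [1,5,4]
H [1,5,4]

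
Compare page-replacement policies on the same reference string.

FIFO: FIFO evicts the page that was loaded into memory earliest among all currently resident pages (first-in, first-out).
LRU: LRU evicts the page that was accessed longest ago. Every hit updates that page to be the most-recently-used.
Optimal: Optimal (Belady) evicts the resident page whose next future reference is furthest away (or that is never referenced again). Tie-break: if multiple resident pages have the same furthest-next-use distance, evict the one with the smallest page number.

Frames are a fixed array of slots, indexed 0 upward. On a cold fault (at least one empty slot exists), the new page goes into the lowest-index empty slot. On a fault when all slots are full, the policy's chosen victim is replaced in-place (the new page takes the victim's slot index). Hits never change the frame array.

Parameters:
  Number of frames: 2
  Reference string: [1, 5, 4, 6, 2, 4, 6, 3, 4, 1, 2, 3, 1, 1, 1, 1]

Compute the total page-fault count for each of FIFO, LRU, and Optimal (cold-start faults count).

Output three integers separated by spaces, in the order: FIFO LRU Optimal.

--- FIFO ---
  step 0: ref 1 -> FAULT, frames=[1,-] (faults so far: 1)
  step 1: ref 5 -> FAULT, frames=[1,5] (faults so far: 2)
  step 2: ref 4 -> FAULT, evict 1, frames=[4,5] (faults so far: 3)
  step 3: ref 6 -> FAULT, evict 5, frames=[4,6] (faults so far: 4)
  step 4: ref 2 -> FAULT, evict 4, frames=[2,6] (faults so far: 5)
  step 5: ref 4 -> FAULT, evict 6, frames=[2,4] (faults so far: 6)
  step 6: ref 6 -> FAULT, evict 2, frames=[6,4] (faults so far: 7)
  step 7: ref 3 -> FAULT, evict 4, frames=[6,3] (faults so far: 8)
  step 8: ref 4 -> FAULT, evict 6, frames=[4,3] (faults so far: 9)
  step 9: ref 1 -> FAULT, evict 3, frames=[4,1] (faults so far: 10)
  step 10: ref 2 -> FAULT, evict 4, frames=[2,1] (faults so far: 11)
  step 11: ref 3 -> FAULT, evict 1, frames=[2,3] (faults so far: 12)
  step 12: ref 1 -> FAULT, evict 2, frames=[1,3] (faults so far: 13)
  step 13: ref 1 -> HIT, frames=[1,3] (faults so far: 13)
  step 14: ref 1 -> HIT, frames=[1,3] (faults so far: 13)
  step 15: ref 1 -> HIT, frames=[1,3] (faults so far: 13)
  FIFO total faults: 13
--- LRU ---
  step 0: ref 1 -> FAULT, frames=[1,-] (faults so far: 1)
  step 1: ref 5 -> FAULT, frames=[1,5] (faults so far: 2)
  step 2: ref 4 -> FAULT, evict 1, frames=[4,5] (faults so far: 3)
  step 3: ref 6 -> FAULT, evict 5, frames=[4,6] (faults so far: 4)
  step 4: ref 2 -> FAULT, evict 4, frames=[2,6] (faults so far: 5)
  step 5: ref 4 -> FAULT, evict 6, frames=[2,4] (faults so far: 6)
  step 6: ref 6 -> FAULT, evict 2, frames=[6,4] (faults so far: 7)
  step 7: ref 3 -> FAULT, evict 4, frames=[6,3] (faults so far: 8)
  step 8: ref 4 -> FAULT, evict 6, frames=[4,3] (faults so far: 9)
  step 9: ref 1 -> FAULT, evict 3, frames=[4,1] (faults so far: 10)
  step 10: ref 2 -> FAULT, evict 4, frames=[2,1] (faults so far: 11)
  step 11: ref 3 -> FAULT, evict 1, frames=[2,3] (faults so far: 12)
  step 12: ref 1 -> FAULT, evict 2, frames=[1,3] (faults so far: 13)
  step 13: ref 1 -> HIT, frames=[1,3] (faults so far: 13)
  step 14: ref 1 -> HIT, frames=[1,3] (faults so far: 13)
  step 15: ref 1 -> HIT, frames=[1,3] (faults so far: 13)
  LRU total faults: 13
--- Optimal ---
  step 0: ref 1 -> FAULT, frames=[1,-] (faults so far: 1)
  step 1: ref 5 -> FAULT, frames=[1,5] (faults so far: 2)
  step 2: ref 4 -> FAULT, evict 5, frames=[1,4] (faults so far: 3)
  step 3: ref 6 -> FAULT, evict 1, frames=[6,4] (faults so far: 4)
  step 4: ref 2 -> FAULT, evict 6, frames=[2,4] (faults so far: 5)
  step 5: ref 4 -> HIT, frames=[2,4] (faults so far: 5)
  step 6: ref 6 -> FAULT, evict 2, frames=[6,4] (faults so far: 6)
  step 7: ref 3 -> FAULT, evict 6, frames=[3,4] (faults so far: 7)
  step 8: ref 4 -> HIT, frames=[3,4] (faults so far: 7)
  step 9: ref 1 -> FAULT, evict 4, frames=[3,1] (faults so far: 8)
  step 10: ref 2 -> FAULT, evict 1, frames=[3,2] (faults so far: 9)
  step 11: ref 3 -> HIT, frames=[3,2] (faults so far: 9)
  step 12: ref 1 -> FAULT, evict 2, frames=[3,1] (faults so far: 10)
  step 13: ref 1 -> HIT, frames=[3,1] (faults so far: 10)
  step 14: ref 1 -> HIT, frames=[3,1] (faults so far: 10)
  step 15: ref 1 -> HIT, frames=[3,1] (faults so far: 10)
  Optimal total faults: 10

Answer: 13 13 10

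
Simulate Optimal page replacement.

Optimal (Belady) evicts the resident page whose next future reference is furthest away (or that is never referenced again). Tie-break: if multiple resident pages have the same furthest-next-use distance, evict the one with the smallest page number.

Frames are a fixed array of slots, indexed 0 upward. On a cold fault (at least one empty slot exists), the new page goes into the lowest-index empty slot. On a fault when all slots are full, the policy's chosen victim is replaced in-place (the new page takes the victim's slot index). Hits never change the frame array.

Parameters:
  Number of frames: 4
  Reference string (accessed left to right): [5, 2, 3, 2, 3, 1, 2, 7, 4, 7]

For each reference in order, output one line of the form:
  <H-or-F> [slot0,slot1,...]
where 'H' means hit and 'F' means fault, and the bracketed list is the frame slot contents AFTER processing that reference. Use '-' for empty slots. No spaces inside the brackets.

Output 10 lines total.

F [5,-,-,-]
F [5,2,-,-]
F [5,2,3,-]
H [5,2,3,-]
H [5,2,3,-]
F [5,2,3,1]
H [5,2,3,1]
F [5,2,3,7]
F [5,4,3,7]
H [5,4,3,7]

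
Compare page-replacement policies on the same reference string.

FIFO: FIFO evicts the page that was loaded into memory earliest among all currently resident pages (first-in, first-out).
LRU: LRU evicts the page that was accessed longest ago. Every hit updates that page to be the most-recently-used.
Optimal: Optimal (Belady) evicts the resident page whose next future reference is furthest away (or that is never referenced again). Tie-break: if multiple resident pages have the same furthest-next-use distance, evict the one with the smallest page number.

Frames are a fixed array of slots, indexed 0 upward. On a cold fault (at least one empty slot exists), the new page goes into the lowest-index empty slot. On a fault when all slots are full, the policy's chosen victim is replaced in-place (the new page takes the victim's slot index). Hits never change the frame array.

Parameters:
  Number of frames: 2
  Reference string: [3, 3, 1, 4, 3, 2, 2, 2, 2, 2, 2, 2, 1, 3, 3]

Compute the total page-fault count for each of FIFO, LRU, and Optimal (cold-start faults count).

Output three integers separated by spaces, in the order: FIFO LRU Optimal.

Answer: 7 7 5

Derivation:
--- FIFO ---
  step 0: ref 3 -> FAULT, frames=[3,-] (faults so far: 1)
  step 1: ref 3 -> HIT, frames=[3,-] (faults so far: 1)
  step 2: ref 1 -> FAULT, frames=[3,1] (faults so far: 2)
  step 3: ref 4 -> FAULT, evict 3, frames=[4,1] (faults so far: 3)
  step 4: ref 3 -> FAULT, evict 1, frames=[4,3] (faults so far: 4)
  step 5: ref 2 -> FAULT, evict 4, frames=[2,3] (faults so far: 5)
  step 6: ref 2 -> HIT, frames=[2,3] (faults so far: 5)
  step 7: ref 2 -> HIT, frames=[2,3] (faults so far: 5)
  step 8: ref 2 -> HIT, frames=[2,3] (faults so far: 5)
  step 9: ref 2 -> HIT, frames=[2,3] (faults so far: 5)
  step 10: ref 2 -> HIT, frames=[2,3] (faults so far: 5)
  step 11: ref 2 -> HIT, frames=[2,3] (faults so far: 5)
  step 12: ref 1 -> FAULT, evict 3, frames=[2,1] (faults so far: 6)
  step 13: ref 3 -> FAULT, evict 2, frames=[3,1] (faults so far: 7)
  step 14: ref 3 -> HIT, frames=[3,1] (faults so far: 7)
  FIFO total faults: 7
--- LRU ---
  step 0: ref 3 -> FAULT, frames=[3,-] (faults so far: 1)
  step 1: ref 3 -> HIT, frames=[3,-] (faults so far: 1)
  step 2: ref 1 -> FAULT, frames=[3,1] (faults so far: 2)
  step 3: ref 4 -> FAULT, evict 3, frames=[4,1] (faults so far: 3)
  step 4: ref 3 -> FAULT, evict 1, frames=[4,3] (faults so far: 4)
  step 5: ref 2 -> FAULT, evict 4, frames=[2,3] (faults so far: 5)
  step 6: ref 2 -> HIT, frames=[2,3] (faults so far: 5)
  step 7: ref 2 -> HIT, frames=[2,3] (faults so far: 5)
  step 8: ref 2 -> HIT, frames=[2,3] (faults so far: 5)
  step 9: ref 2 -> HIT, frames=[2,3] (faults so far: 5)
  step 10: ref 2 -> HIT, frames=[2,3] (faults so far: 5)
  step 11: ref 2 -> HIT, frames=[2,3] (faults so far: 5)
  step 12: ref 1 -> FAULT, evict 3, frames=[2,1] (faults so far: 6)
  step 13: ref 3 -> FAULT, evict 2, frames=[3,1] (faults so far: 7)
  step 14: ref 3 -> HIT, frames=[3,1] (faults so far: 7)
  LRU total faults: 7
--- Optimal ---
  step 0: ref 3 -> FAULT, frames=[3,-] (faults so far: 1)
  step 1: ref 3 -> HIT, frames=[3,-] (faults so far: 1)
  step 2: ref 1 -> FAULT, frames=[3,1] (faults so far: 2)
  step 3: ref 4 -> FAULT, evict 1, frames=[3,4] (faults so far: 3)
  step 4: ref 3 -> HIT, frames=[3,4] (faults so far: 3)
  step 5: ref 2 -> FAULT, evict 4, frames=[3,2] (faults so far: 4)
  step 6: ref 2 -> HIT, frames=[3,2] (faults so far: 4)
  step 7: ref 2 -> HIT, frames=[3,2] (faults so far: 4)
  step 8: ref 2 -> HIT, frames=[3,2] (faults so far: 4)
  step 9: ref 2 -> HIT, frames=[3,2] (faults so far: 4)
  step 10: ref 2 -> HIT, frames=[3,2] (faults so far: 4)
  step 11: ref 2 -> HIT, frames=[3,2] (faults so far: 4)
  step 12: ref 1 -> FAULT, evict 2, frames=[3,1] (faults so far: 5)
  step 13: ref 3 -> HIT, frames=[3,1] (faults so far: 5)
  step 14: ref 3 -> HIT, frames=[3,1] (faults so far: 5)
  Optimal total faults: 5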